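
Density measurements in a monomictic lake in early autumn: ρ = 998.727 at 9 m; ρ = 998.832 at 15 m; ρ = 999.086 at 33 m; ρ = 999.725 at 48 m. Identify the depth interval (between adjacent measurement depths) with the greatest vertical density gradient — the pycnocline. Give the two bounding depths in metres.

Compute the density gradient over each adjacent pair:
  9–15 m: Δρ/Δz = 0.105/6 = 0.017 kg m⁻⁴
  15–33 m: Δρ/Δz = 0.254/18 = 0.014 kg m⁻⁴
  33–48 m: Δρ/Δz = 0.639/15 = 0.043 kg m⁻⁴
The largest gradient is in the 33–48 m interval — the pycnocline.

33–48 m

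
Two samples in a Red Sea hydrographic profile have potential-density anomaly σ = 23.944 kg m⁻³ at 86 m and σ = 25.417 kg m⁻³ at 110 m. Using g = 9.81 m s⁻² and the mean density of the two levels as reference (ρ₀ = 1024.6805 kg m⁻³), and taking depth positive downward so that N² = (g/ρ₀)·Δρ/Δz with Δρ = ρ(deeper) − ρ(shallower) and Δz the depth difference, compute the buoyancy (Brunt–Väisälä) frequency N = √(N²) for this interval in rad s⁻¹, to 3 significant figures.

Δρ = 1025.417 − 1023.944 = 1.473 kg m⁻³ over Δz = 110 − 86 = 24 m.
N² = (9.81/1024.6805) × (1.473/24) = 5.8759 × 10⁻⁴ s⁻².
N = √(5.8759 × 10⁻⁴) = 0.024240 rad s⁻¹ ≈ 0.0242 rad s⁻¹.

0.0242 rad s⁻¹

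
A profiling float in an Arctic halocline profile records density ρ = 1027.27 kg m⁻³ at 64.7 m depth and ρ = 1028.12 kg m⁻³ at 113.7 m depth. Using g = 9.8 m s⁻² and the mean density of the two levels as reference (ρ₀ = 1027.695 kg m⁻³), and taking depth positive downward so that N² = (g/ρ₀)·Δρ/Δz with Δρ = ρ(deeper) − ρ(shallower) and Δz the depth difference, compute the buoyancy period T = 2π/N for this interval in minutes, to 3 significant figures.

8.14 min

Δρ = 1028.12 − 1027.27 = 0.85 kg m⁻³ over Δz = 113.7 − 64.7 = 49 m.
N² = (9.8/1027.695) × (0.85/49) = 1.6542 × 10⁻⁴ s⁻².
N = √(1.6542 × 10⁻⁴) = 0.012862 rad s⁻¹, so T = 2π/N = 488.51 s = 8.1418 min ≈ 8.14 min.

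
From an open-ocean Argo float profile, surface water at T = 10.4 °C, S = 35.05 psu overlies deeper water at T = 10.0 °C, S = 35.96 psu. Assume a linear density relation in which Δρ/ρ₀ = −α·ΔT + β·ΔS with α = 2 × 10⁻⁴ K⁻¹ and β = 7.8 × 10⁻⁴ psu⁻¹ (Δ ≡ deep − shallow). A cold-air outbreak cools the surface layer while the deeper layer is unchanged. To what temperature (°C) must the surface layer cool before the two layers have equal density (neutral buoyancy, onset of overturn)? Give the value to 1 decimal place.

Neutral buoyancy requires Δρ = 0, i.e. −α(T_deep − T_surf′) + β(S_deep − S_surf) = 0.
T_surf′ = T_deep − (β/α)·ΔS = 10.0 − (7.8 × 10⁻⁴/2 × 10⁻⁴)·(+0.91) = 6.451 °C.
Cooling required: 10.4 − (6.451) = 3.949 °C.

6.5 °C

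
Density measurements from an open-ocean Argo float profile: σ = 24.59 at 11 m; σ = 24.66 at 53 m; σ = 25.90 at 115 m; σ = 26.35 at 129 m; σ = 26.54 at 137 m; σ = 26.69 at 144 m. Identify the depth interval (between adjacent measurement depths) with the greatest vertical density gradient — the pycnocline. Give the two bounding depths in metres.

Compute the density gradient over each adjacent pair:
  11–53 m: Δρ/Δz = 0.07/42 = 1.7 × 10⁻³ kg m⁻⁴
  53–115 m: Δρ/Δz = 1.24/62 = 0.020 kg m⁻⁴
  115–129 m: Δρ/Δz = 0.45/14 = 0.032 kg m⁻⁴
  129–137 m: Δρ/Δz = 0.19/8 = 0.024 kg m⁻⁴
  137–144 m: Δρ/Δz = 0.15/7 = 0.021 kg m⁻⁴
The largest gradient is in the 115–129 m interval — the pycnocline.

115–129 m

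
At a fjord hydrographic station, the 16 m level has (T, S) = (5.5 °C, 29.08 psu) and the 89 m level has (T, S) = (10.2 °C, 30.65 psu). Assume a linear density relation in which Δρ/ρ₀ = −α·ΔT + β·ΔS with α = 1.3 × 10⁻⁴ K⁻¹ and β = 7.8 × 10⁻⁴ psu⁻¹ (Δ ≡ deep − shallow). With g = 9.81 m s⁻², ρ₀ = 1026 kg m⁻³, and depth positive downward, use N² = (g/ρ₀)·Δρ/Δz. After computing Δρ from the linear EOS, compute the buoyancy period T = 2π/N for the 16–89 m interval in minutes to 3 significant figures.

ΔT = +4.7 K, ΔS = +1.57 psu (deep − shallow).
Δρ/ρ₀ = −αΔT + βΔS = -6.11 × 10⁻⁴ + 1.2246 × 10⁻³ = 6.136 × 10⁻⁴, so Δρ ≈ 0.6296 kg m⁻³.
N² = (g/ρ₀)·Δρ/Δz = g·(Δρ/ρ₀)/Δz = 9.81 × 6.136 × 10⁻⁴ / 73 = 8.2458 × 10⁻⁵ s⁻².
N = √(8.2458 × 10⁻⁵) = 9.0806 × 10⁻³ rad s⁻¹ → T = 2π/N = 691.94 s = 11.532 min ≈ 11.5 min.

11.5 min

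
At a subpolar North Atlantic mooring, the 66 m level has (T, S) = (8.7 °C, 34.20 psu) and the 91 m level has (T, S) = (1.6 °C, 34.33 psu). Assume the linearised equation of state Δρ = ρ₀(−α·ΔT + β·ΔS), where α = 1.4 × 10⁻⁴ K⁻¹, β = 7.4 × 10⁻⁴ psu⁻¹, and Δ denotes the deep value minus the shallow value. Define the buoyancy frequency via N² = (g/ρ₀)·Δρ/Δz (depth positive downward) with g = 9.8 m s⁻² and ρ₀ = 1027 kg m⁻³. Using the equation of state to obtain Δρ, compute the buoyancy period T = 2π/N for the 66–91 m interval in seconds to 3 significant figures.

304 s

ΔT = -7.1 K, ΔS = +0.13 psu (deep − shallow).
Δρ/ρ₀ = −αΔT + βΔS = 9.94 × 10⁻⁴ + 9.62 × 10⁻⁵ = 1.0902 × 10⁻³, so Δρ ≈ 1.120 kg m⁻³.
N² = (g/ρ₀)·Δρ/Δz = g·(Δρ/ρ₀)/Δz = 9.8 × 1.0902 × 10⁻³ / 25 = 4.2736 × 10⁻⁴ s⁻².
N = √(4.2736 × 10⁻⁴) = 0.020673 rad s⁻¹ → T = 2π/N = 303.93 s ≈ 304 s.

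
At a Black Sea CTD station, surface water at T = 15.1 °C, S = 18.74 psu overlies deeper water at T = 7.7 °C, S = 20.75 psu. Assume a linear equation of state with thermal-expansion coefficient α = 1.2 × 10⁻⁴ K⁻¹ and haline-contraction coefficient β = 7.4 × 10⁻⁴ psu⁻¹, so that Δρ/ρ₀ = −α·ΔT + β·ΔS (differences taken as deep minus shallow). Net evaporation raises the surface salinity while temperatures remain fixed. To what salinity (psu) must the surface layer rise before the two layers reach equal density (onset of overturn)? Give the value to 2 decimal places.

Neutral buoyancy requires −α(T_deep − T_surf) + β(S_deep − S_surf′) = 0.
S_surf′ = S_deep − (α/β)·ΔT = 20.75 − (1.2 × 10⁻⁴/7.4 × 10⁻⁴)·(-7.4) = 21.9500 psu.
Increase required: 21.9500 − 18.74 = 3.2100 psu.

21.95 psu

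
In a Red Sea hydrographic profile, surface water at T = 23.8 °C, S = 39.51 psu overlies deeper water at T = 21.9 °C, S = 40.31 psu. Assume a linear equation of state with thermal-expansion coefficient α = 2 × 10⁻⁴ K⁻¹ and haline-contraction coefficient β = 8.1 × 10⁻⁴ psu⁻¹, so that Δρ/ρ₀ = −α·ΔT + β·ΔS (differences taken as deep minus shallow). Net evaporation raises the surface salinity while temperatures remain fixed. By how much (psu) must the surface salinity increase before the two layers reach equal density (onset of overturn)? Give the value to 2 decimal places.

Neutral buoyancy requires −α(T_deep − T_surf) + β(S_deep − S_surf′) = 0.
S_surf′ = S_deep − (α/β)·ΔT = 40.31 − (2 × 10⁻⁴/8.1 × 10⁻⁴)·(-1.9) = 40.7791 psu.
Increase required: 40.7791 − 39.51 = 1.2691 psu.

1.27 psu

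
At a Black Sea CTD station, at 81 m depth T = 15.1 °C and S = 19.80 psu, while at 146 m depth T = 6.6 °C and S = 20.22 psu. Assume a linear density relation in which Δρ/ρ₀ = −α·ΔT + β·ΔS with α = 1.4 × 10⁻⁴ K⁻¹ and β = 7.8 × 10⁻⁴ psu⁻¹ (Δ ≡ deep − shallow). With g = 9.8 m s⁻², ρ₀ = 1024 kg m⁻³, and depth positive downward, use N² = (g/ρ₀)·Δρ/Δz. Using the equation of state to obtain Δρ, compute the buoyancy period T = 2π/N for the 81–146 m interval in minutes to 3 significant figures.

ΔT = -8.5 K, ΔS = +0.42 psu (deep − shallow).
Δρ/ρ₀ = −αΔT + βΔS = 1.19 × 10⁻³ + 3.276 × 10⁻⁴ = 1.5176 × 10⁻³, so Δρ ≈ 1.554 kg m⁻³.
N² = (g/ρ₀)·Δρ/Δz = g·(Δρ/ρ₀)/Δz = 9.8 × 1.5176 × 10⁻³ / 65 = 2.2881 × 10⁻⁴ s⁻².
N = √(2.2881 × 10⁻⁴) = 0.015126 rad s⁻¹ → T = 2π/N = 415.39 s = 6.9232 min ≈ 6.92 min.

6.92 min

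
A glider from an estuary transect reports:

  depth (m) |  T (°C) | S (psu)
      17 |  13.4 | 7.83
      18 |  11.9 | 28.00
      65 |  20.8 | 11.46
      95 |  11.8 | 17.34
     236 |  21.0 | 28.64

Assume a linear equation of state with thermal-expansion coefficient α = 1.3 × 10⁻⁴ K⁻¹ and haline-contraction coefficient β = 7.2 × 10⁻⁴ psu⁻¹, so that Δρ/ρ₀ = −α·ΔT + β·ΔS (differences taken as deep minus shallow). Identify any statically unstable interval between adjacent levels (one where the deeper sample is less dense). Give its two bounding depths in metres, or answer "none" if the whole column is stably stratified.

18–65 m

Evaluate Δρ/ρ₀ = −αΔT + βΔS across each adjacent pair:
  17–18 m: −αΔT+βΔS = −(1.3 × 10⁻⁴)(-1.5)+(7.2 × 10⁻⁴)(+20.17) = 0.015 → stable
  18–65 m: −αΔT+βΔS = −(1.3 × 10⁻⁴)(+8.9)+(7.2 × 10⁻⁴)(-16.54) = -0.013 → UNSTABLE
  65–95 m: −αΔT+βΔS = −(1.3 × 10⁻⁴)(-9.0)+(7.2 × 10⁻⁴)(+5.88) = 5.4 × 10⁻³ → stable
  95–236 m: −αΔT+βΔS = −(1.3 × 10⁻⁴)(+9.2)+(7.2 × 10⁻⁴)(+11.30) = 6.9 × 10⁻³ → stable
The 18–65 m interval has Δρ < 0: lighter water underlies denser water.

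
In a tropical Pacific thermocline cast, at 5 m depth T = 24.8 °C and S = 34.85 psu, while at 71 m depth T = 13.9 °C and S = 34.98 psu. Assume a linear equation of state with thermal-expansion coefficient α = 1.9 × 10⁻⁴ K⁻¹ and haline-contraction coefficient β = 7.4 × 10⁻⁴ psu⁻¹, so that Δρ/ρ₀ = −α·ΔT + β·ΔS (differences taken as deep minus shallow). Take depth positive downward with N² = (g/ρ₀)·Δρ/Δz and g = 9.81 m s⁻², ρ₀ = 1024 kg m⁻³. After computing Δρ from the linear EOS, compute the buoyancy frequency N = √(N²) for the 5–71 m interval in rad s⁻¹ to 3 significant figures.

ΔT = -10.9 K, ΔS = +0.13 psu (deep − shallow).
Δρ/ρ₀ = −αΔT + βΔS = 2.071 × 10⁻³ + 9.62 × 10⁻⁵ = 2.1672 × 10⁻³, so Δρ ≈ 2.219 kg m⁻³.
N² = (g/ρ₀)·Δρ/Δz = g·(Δρ/ρ₀)/Δz = 9.81 × 2.1672 × 10⁻³ / 66 = 3.2212 × 10⁻⁴ s⁻².
N = √(3.2212 × 10⁻⁴) = 0.017948 rad s⁻¹ ≈ 0.0179 rad s⁻¹.

0.0179 rad s⁻¹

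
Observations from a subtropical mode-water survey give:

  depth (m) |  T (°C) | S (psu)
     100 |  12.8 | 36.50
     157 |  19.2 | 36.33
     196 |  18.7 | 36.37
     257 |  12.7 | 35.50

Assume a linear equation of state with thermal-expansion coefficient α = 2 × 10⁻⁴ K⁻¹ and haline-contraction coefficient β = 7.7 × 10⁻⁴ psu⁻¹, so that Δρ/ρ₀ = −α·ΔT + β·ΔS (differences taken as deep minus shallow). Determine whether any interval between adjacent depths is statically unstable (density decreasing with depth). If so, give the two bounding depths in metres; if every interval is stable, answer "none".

100–157 m

Evaluate Δρ/ρ₀ = −αΔT + βΔS across each adjacent pair:
  100–157 m: −αΔT+βΔS = −(2 × 10⁻⁴)(+6.4)+(7.7 × 10⁻⁴)(-0.17) = -1.4 × 10⁻³ → UNSTABLE
  157–196 m: −αΔT+βΔS = −(2 × 10⁻⁴)(-0.5)+(7.7 × 10⁻⁴)(+0.04) = 1.3 × 10⁻⁴ → stable
  196–257 m: −αΔT+βΔS = −(2 × 10⁻⁴)(-6.0)+(7.7 × 10⁻⁴)(-0.87) = 5.3 × 10⁻⁴ → stable
The 100–157 m interval has Δρ < 0: lighter water underlies denser water.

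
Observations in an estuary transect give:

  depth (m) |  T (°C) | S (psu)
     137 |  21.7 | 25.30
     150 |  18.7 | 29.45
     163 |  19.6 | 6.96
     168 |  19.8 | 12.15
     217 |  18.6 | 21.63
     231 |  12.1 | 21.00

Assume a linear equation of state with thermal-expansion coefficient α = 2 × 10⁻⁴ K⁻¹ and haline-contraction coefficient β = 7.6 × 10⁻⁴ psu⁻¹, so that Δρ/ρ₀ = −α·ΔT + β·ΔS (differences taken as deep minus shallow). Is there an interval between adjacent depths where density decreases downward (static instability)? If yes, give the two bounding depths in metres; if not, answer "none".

150–163 m

Evaluate Δρ/ρ₀ = −αΔT + βΔS across each adjacent pair:
  137–150 m: −αΔT+βΔS = −(2 × 10⁻⁴)(-3.0)+(7.6 × 10⁻⁴)(+4.15) = 3.8 × 10⁻³ → stable
  150–163 m: −αΔT+βΔS = −(2 × 10⁻⁴)(+0.9)+(7.6 × 10⁻⁴)(-22.49) = -0.017 → UNSTABLE
  163–168 m: −αΔT+βΔS = −(2 × 10⁻⁴)(+0.2)+(7.6 × 10⁻⁴)(+5.19) = 3.9 × 10⁻³ → stable
  168–217 m: −αΔT+βΔS = −(2 × 10⁻⁴)(-1.2)+(7.6 × 10⁻⁴)(+9.48) = 7.4 × 10⁻³ → stable
  217–231 m: −αΔT+βΔS = −(2 × 10⁻⁴)(-6.5)+(7.6 × 10⁻⁴)(-0.63) = 8.2 × 10⁻⁴ → stable
The 150–163 m interval has Δρ < 0: lighter water underlies denser water.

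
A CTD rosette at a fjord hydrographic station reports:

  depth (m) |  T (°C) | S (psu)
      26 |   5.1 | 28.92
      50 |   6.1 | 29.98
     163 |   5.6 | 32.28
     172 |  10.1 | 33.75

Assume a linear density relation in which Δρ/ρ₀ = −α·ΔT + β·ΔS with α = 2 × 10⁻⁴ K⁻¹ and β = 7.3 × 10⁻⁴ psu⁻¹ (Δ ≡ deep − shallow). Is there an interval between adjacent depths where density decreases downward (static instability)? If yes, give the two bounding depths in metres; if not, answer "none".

Evaluate Δρ/ρ₀ = −αΔT + βΔS across each adjacent pair:
  26–50 m: −αΔT+βΔS = −(2 × 10⁻⁴)(+1.0)+(7.3 × 10⁻⁴)(+1.06) = 5.7 × 10⁻⁴ → stable
  50–163 m: −αΔT+βΔS = −(2 × 10⁻⁴)(-0.5)+(7.3 × 10⁻⁴)(+2.30) = 1.8 × 10⁻³ → stable
  163–172 m: −αΔT+βΔS = −(2 × 10⁻⁴)(+4.5)+(7.3 × 10⁻⁴)(+1.47) = 1.7 × 10⁻⁴ → stable
Every interval has Δρ > 0: the column is stably stratified throughout.

none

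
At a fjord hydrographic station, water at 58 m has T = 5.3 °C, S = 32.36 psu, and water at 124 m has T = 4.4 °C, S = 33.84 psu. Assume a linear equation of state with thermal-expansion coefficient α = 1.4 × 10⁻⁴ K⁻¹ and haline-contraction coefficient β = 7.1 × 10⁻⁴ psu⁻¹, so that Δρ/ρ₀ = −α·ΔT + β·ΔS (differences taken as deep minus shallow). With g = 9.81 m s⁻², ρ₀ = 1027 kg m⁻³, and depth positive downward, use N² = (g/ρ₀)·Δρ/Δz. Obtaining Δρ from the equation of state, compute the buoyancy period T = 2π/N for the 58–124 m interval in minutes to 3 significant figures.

ΔT = -0.9 K, ΔS = +1.48 psu (deep − shallow).
Δρ/ρ₀ = −αΔT + βΔS = 1.26 × 10⁻⁴ + 1.0508 × 10⁻³ = 1.1768 × 10⁻³, so Δρ ≈ 1.209 kg m⁻³.
N² = (g/ρ₀)·Δρ/Δz = g·(Δρ/ρ₀)/Δz = 9.81 × 1.1768 × 10⁻³ / 66 = 1.7492 × 10⁻⁴ s⁻².
N = √(1.7492 × 10⁻⁴) = 0.013226 rad s⁻¹ → T = 2π/N = 475.06 s = 7.9177 min ≈ 7.92 min.

7.92 min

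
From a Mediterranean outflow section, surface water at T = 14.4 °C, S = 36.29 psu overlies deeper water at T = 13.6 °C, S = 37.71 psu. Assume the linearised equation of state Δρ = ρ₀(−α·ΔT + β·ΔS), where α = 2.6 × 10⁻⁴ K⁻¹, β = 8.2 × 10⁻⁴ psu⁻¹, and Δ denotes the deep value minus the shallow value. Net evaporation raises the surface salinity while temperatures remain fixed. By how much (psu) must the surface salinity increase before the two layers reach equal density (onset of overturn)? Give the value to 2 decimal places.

1.67 psu

Neutral buoyancy requires −α(T_deep − T_surf) + β(S_deep − S_surf′) = 0.
S_surf′ = S_deep − (α/β)·ΔT = 37.71 − (2.6 × 10⁻⁴/8.2 × 10⁻⁴)·(-0.8) = 37.9637 psu.
Increase required: 37.9637 − 36.29 = 1.6737 psu.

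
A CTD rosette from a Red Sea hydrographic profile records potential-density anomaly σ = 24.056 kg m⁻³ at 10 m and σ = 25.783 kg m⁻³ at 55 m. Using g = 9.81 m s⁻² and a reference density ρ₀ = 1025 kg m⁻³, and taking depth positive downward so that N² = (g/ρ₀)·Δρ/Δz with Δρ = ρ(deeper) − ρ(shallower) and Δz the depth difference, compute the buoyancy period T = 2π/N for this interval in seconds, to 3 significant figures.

Δρ = 1025.783 − 1024.056 = 1.727 kg m⁻³ over Δz = 55 − 10 = 45 m.
N² = (9.81/1025) × (1.727/45) = 3.6730 × 10⁻⁴ s⁻².
N = √(3.6730 × 10⁻⁴) = 0.019165 rad s⁻¹, so T = 2π/N = 327.85 s ≈ 328 s.

328 s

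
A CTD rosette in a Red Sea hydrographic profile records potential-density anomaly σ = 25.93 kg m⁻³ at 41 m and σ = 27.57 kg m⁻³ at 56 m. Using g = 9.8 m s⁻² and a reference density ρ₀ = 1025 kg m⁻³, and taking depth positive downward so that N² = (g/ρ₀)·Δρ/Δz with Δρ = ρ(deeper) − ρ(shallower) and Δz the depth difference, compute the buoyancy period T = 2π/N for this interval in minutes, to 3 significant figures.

Δρ = 1027.57 − 1025.93 = 1.64 kg m⁻³ over Δz = 56 − 41 = 15 m.
N² = (9.8/1025) × (1.64/15) = 1.0453 × 10⁻³ s⁻².
N = √(1.0453 × 10⁻³) = 0.032331 rad s⁻¹, so T = 2π/N = 194.34 s = 3.2390 min ≈ 3.24 min.

3.24 min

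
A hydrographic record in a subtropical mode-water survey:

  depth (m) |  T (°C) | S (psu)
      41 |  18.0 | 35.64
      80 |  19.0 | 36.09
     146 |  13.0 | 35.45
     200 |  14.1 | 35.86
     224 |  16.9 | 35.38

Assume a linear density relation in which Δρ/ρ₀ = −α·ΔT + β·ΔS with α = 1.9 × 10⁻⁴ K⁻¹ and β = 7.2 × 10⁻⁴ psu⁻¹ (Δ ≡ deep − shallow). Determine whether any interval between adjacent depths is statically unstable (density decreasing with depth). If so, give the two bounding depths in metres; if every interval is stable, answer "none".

Evaluate Δρ/ρ₀ = −αΔT + βΔS across each adjacent pair:
  41–80 m: −αΔT+βΔS = −(1.9 × 10⁻⁴)(+1.0)+(7.2 × 10⁻⁴)(+0.45) = 1.3 × 10⁻⁴ → stable
  80–146 m: −αΔT+βΔS = −(1.9 × 10⁻⁴)(-6.0)+(7.2 × 10⁻⁴)(-0.64) = 6.8 × 10⁻⁴ → stable
  146–200 m: −αΔT+βΔS = −(1.9 × 10⁻⁴)(+1.1)+(7.2 × 10⁻⁴)(+0.41) = 8.6 × 10⁻⁵ → stable
  200–224 m: −αΔT+βΔS = −(1.9 × 10⁻⁴)(+2.8)+(7.2 × 10⁻⁴)(-0.48) = -8.8 × 10⁻⁴ → UNSTABLE
The 200–224 m interval has Δρ < 0: lighter water underlies denser water.

200–224 m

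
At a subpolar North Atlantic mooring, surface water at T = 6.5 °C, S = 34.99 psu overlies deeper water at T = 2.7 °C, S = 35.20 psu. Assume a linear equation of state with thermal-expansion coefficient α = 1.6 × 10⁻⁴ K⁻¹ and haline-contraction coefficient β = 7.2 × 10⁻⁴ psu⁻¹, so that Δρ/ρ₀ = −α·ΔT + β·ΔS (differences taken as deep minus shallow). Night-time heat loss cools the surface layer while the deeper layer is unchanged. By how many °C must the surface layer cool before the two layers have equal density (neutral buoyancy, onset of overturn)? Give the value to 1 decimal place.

4.7 °C

Neutral buoyancy requires Δρ = 0, i.e. −α(T_deep − T_surf′) + β(S_deep − S_surf) = 0.
T_surf′ = T_deep − (β/α)·ΔS = 2.7 − (7.2 × 10⁻⁴/1.6 × 10⁻⁴)·(+0.21) = 1.755 °C.
Cooling required: 6.5 − (1.755) = 4.745 °C.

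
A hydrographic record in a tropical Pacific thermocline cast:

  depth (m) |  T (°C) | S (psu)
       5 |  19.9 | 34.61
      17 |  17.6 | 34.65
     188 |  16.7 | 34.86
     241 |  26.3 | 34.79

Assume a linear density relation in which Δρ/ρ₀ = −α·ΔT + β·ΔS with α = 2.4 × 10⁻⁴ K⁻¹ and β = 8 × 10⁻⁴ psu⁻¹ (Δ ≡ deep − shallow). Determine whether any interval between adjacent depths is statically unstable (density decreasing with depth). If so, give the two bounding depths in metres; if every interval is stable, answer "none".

188–241 m

Evaluate Δρ/ρ₀ = −αΔT + βΔS across each adjacent pair:
  5–17 m: −αΔT+βΔS = −(2.4 × 10⁻⁴)(-2.3)+(8 × 10⁻⁴)(+0.04) = 5.8 × 10⁻⁴ → stable
  17–188 m: −αΔT+βΔS = −(2.4 × 10⁻⁴)(-0.9)+(8 × 10⁻⁴)(+0.21) = 3.8 × 10⁻⁴ → stable
  188–241 m: −αΔT+βΔS = −(2.4 × 10⁻⁴)(+9.6)+(8 × 10⁻⁴)(-0.07) = -2.4 × 10⁻³ → UNSTABLE
The 188–241 m interval has Δρ < 0: lighter water underlies denser water.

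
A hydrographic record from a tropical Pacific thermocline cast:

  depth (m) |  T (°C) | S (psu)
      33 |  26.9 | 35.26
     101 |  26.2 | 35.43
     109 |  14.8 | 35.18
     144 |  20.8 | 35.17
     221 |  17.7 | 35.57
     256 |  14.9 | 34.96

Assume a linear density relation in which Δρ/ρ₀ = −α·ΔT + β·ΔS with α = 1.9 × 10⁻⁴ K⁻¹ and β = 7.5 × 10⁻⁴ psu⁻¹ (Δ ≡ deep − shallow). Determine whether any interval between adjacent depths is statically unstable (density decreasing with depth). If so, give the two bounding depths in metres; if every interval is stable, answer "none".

Evaluate Δρ/ρ₀ = −αΔT + βΔS across each adjacent pair:
  33–101 m: −αΔT+βΔS = −(1.9 × 10⁻⁴)(-0.7)+(7.5 × 10⁻⁴)(+0.17) = 2.6 × 10⁻⁴ → stable
  101–109 m: −αΔT+βΔS = −(1.9 × 10⁻⁴)(-11.4)+(7.5 × 10⁻⁴)(-0.25) = 2.0 × 10⁻³ → stable
  109–144 m: −αΔT+βΔS = −(1.9 × 10⁻⁴)(+6.0)+(7.5 × 10⁻⁴)(-0.01) = -1.1 × 10⁻³ → UNSTABLE
  144–221 m: −αΔT+βΔS = −(1.9 × 10⁻⁴)(-3.1)+(7.5 × 10⁻⁴)(+0.40) = 8.9 × 10⁻⁴ → stable
  221–256 m: −αΔT+βΔS = −(1.9 × 10⁻⁴)(-2.8)+(7.5 × 10⁻⁴)(-0.61) = 7.5 × 10⁻⁵ → stable
The 109–144 m interval has Δρ < 0: lighter water underlies denser water.

109–144 m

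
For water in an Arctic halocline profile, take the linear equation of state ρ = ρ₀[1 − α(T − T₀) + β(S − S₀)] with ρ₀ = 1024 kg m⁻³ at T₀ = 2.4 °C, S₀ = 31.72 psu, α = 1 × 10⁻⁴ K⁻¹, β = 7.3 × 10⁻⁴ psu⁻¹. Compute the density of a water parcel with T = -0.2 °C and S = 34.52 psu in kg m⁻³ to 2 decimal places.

1026.36 kg m⁻³

T − T₀ = -2.6 K, S − S₀ = +2.80 psu.
Bracket = 1 − α·(-2.6) + β·(+2.80) = 1 + (2.304 × 10⁻³) = 1.0023040.
ρ = 1024 × 1.0023040 = 1026.36 kg m⁻³.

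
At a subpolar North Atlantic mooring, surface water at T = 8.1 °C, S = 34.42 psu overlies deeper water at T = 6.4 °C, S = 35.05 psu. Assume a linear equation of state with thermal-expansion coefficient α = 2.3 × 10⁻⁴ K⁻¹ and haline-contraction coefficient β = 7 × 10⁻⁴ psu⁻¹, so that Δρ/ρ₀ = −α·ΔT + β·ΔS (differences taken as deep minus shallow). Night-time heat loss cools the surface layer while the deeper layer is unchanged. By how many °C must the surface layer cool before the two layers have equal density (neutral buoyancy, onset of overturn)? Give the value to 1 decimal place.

3.6 °C

Neutral buoyancy requires Δρ = 0, i.e. −α(T_deep − T_surf′) + β(S_deep − S_surf) = 0.
T_surf′ = T_deep − (β/α)·ΔS = 6.4 − (7 × 10⁻⁴/2.3 × 10⁻⁴)·(+0.63) = 4.483 °C.
Cooling required: 8.1 − (4.483) = 3.617 °C.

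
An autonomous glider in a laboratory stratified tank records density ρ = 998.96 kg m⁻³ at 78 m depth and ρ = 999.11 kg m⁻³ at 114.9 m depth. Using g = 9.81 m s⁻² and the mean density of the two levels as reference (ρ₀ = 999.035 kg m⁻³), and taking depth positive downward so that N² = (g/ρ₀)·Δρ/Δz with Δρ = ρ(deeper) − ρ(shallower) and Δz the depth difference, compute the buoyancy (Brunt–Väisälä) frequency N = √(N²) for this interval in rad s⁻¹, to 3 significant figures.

6.32 × 10⁻³ rad s⁻¹

Δρ = 999.11 − 998.96 = 0.15 kg m⁻³ over Δz = 114.9 − 78 = 36.9 m.
N² = (9.81/999.035) × (0.15/36.9) = 3.9917 × 10⁻⁵ s⁻².
N = √(3.9917 × 10⁻⁵) = 6.3180 × 10⁻³ rad s⁻¹ ≈ 6.32 × 10⁻³ rad s⁻¹.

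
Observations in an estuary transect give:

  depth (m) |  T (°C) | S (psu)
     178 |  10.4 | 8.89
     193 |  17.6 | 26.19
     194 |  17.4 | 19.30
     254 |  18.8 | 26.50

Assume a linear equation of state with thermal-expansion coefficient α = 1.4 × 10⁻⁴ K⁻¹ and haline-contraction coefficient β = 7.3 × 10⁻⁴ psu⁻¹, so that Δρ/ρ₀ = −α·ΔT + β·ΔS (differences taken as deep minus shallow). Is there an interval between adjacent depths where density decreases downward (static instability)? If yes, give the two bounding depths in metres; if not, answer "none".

193–194 m

Evaluate Δρ/ρ₀ = −αΔT + βΔS across each adjacent pair:
  178–193 m: −αΔT+βΔS = −(1.4 × 10⁻⁴)(+7.2)+(7.3 × 10⁻⁴)(+17.30) = 0.012 → stable
  193–194 m: −αΔT+βΔS = −(1.4 × 10⁻⁴)(-0.2)+(7.3 × 10⁻⁴)(-6.89) = -5.0 × 10⁻³ → UNSTABLE
  194–254 m: −αΔT+βΔS = −(1.4 × 10⁻⁴)(+1.4)+(7.3 × 10⁻⁴)(+7.20) = 5.1 × 10⁻³ → stable
The 193–194 m interval has Δρ < 0: lighter water underlies denser water.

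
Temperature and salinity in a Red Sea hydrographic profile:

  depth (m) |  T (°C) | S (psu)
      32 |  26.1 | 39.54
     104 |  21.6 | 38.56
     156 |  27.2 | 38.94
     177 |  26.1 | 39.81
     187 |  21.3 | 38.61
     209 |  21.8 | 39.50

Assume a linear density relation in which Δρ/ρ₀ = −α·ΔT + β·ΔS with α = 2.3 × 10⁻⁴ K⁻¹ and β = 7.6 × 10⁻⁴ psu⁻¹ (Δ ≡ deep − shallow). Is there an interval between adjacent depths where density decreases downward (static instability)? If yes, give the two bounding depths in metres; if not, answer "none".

104–156 m

Evaluate Δρ/ρ₀ = −αΔT + βΔS across each adjacent pair:
  32–104 m: −αΔT+βΔS = −(2.3 × 10⁻⁴)(-4.5)+(7.6 × 10⁻⁴)(-0.98) = 2.9 × 10⁻⁴ → stable
  104–156 m: −αΔT+βΔS = −(2.3 × 10⁻⁴)(+5.6)+(7.6 × 10⁻⁴)(+0.38) = -1.0 × 10⁻³ → UNSTABLE
  156–177 m: −αΔT+βΔS = −(2.3 × 10⁻⁴)(-1.1)+(7.6 × 10⁻⁴)(+0.87) = 9.1 × 10⁻⁴ → stable
  177–187 m: −αΔT+βΔS = −(2.3 × 10⁻⁴)(-4.8)+(7.6 × 10⁻⁴)(-1.20) = 1.9 × 10⁻⁴ → stable
  187–209 m: −αΔT+βΔS = −(2.3 × 10⁻⁴)(+0.5)+(7.6 × 10⁻⁴)(+0.89) = 5.6 × 10⁻⁴ → stable
The 104–156 m interval has Δρ < 0: lighter water underlies denser water.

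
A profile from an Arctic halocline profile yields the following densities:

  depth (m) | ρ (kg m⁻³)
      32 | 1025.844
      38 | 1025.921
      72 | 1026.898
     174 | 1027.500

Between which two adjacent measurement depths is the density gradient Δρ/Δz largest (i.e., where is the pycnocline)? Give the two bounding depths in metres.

Compute the density gradient over each adjacent pair:
  32–38 m: Δρ/Δz = 0.077/6 = 0.013 kg m⁻⁴
  38–72 m: Δρ/Δz = 0.977/34 = 0.029 kg m⁻⁴
  72–174 m: Δρ/Δz = 0.602/102 = 5.9 × 10⁻³ kg m⁻⁴
The largest gradient is in the 38–72 m interval — the pycnocline.

38–72 m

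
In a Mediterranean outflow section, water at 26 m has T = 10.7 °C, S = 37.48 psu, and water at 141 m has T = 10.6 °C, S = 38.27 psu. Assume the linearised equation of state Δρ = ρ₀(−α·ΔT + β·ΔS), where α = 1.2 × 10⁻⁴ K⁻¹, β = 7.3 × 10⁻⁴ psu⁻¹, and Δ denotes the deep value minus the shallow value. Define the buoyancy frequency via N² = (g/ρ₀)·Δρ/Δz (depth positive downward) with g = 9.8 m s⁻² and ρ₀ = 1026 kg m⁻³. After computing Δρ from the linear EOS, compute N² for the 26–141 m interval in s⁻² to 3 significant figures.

ΔT = -0.1 K, ΔS = +0.79 psu (deep − shallow).
Δρ/ρ₀ = −αΔT + βΔS = 1.20 × 10⁻⁵ + 5.767 × 10⁻⁴ = 5.887 × 10⁻⁴, so Δρ ≈ 0.6040 kg m⁻³.
N² = (g/ρ₀)·Δρ/Δz = g·(Δρ/ρ₀)/Δz = 9.8 × 5.887 × 10⁻⁴ / 115 = 5.0167 × 10⁻⁵ s⁻² ≈ 5.02 × 10⁻⁵ s⁻².

5.02 × 10⁻⁵ s⁻²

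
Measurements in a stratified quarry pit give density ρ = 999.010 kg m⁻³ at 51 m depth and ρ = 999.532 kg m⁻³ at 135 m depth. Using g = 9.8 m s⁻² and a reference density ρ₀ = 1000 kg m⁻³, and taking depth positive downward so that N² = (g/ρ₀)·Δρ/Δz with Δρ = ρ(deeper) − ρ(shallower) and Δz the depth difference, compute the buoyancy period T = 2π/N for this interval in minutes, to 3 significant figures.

13.4 min

Δρ = 999.532 − 999.010 = 0.522 kg m⁻³ over Δz = 135 − 51 = 84 m.
N² = (9.8/1000) × (0.522/84) = 6.0900 × 10⁻⁵ s⁻².
N = √(6.0900 × 10⁻⁵) = 7.8038 × 10⁻³ rad s⁻¹, so T = 2π/N = 805.14 s = 13.419 min ≈ 13.4 min.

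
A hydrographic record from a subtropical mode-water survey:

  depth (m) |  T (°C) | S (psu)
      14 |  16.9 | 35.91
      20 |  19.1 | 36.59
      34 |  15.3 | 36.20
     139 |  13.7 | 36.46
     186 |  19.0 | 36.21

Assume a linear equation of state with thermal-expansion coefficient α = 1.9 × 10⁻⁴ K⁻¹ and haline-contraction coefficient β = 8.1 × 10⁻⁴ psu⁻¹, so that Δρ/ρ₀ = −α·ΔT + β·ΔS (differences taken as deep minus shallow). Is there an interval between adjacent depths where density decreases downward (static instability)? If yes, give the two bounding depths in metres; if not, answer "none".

Evaluate Δρ/ρ₀ = −αΔT + βΔS across each adjacent pair:
  14–20 m: −αΔT+βΔS = −(1.9 × 10⁻⁴)(+2.2)+(8.1 × 10⁻⁴)(+0.68) = 1.3 × 10⁻⁴ → stable
  20–34 m: −αΔT+βΔS = −(1.9 × 10⁻⁴)(-3.8)+(8.1 × 10⁻⁴)(-0.39) = 4.1 × 10⁻⁴ → stable
  34–139 m: −αΔT+βΔS = −(1.9 × 10⁻⁴)(-1.6)+(8.1 × 10⁻⁴)(+0.26) = 5.1 × 10⁻⁴ → stable
  139–186 m: −αΔT+βΔS = −(1.9 × 10⁻⁴)(+5.3)+(8.1 × 10⁻⁴)(-0.25) = -1.2 × 10⁻³ → UNSTABLE
The 139–186 m interval has Δρ < 0: lighter water underlies denser water.

139–186 m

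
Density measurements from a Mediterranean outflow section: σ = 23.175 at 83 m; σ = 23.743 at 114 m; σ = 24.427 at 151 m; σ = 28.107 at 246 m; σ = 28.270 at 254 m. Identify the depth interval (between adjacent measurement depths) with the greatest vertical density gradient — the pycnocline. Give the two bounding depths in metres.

151–246 m

Compute the density gradient over each adjacent pair:
  83–114 m: Δρ/Δz = 0.568/31 = 0.018 kg m⁻⁴
  114–151 m: Δρ/Δz = 0.684/37 = 0.018 kg m⁻⁴
  151–246 m: Δρ/Δz = 3.680/95 = 0.039 kg m⁻⁴
  246–254 m: Δρ/Δz = 0.163/8 = 0.020 kg m⁻⁴
The largest gradient is in the 151–246 m interval — the pycnocline.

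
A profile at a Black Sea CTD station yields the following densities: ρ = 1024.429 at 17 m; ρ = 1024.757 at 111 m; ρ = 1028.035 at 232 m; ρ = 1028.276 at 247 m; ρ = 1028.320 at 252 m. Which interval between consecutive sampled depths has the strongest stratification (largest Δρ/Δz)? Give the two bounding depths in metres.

111–232 m

Compute the density gradient over each adjacent pair:
  17–111 m: Δρ/Δz = 0.328/94 = 3.5 × 10⁻³ kg m⁻⁴
  111–232 m: Δρ/Δz = 3.278/121 = 0.027 kg m⁻⁴
  232–247 m: Δρ/Δz = 0.241/15 = 0.016 kg m⁻⁴
  247–252 m: Δρ/Δz = 0.044/5 = 8.8 × 10⁻³ kg m⁻⁴
The largest gradient is in the 111–232 m interval — the pycnocline.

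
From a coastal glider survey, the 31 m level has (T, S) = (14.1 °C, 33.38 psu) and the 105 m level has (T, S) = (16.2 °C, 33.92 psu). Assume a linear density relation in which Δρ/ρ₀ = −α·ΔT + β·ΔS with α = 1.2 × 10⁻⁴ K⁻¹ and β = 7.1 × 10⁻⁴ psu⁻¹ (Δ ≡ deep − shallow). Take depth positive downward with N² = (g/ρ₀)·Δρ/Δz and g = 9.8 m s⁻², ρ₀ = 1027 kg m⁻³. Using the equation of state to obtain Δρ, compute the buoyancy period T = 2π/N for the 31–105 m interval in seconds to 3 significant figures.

ΔT = +2.1 K, ΔS = +0.54 psu (deep − shallow).
Δρ/ρ₀ = −αΔT + βΔS = -2.52 × 10⁻⁴ + 3.834 × 10⁻⁴ = 1.314 × 10⁻⁴, so Δρ ≈ 0.1349 kg m⁻³.
N² = (g/ρ₀)·Δρ/Δz = g·(Δρ/ρ₀)/Δz = 9.8 × 1.314 × 10⁻⁴ / 74 = 1.7402 × 10⁻⁵ s⁻².
N = √(1.7402 × 10⁻⁵) = 4.1716 × 10⁻³ rad s⁻¹ → T = 2π/N = 1.5062 × 10³ s ≈ 1.51 × 10³ s.

1.51 × 10³ s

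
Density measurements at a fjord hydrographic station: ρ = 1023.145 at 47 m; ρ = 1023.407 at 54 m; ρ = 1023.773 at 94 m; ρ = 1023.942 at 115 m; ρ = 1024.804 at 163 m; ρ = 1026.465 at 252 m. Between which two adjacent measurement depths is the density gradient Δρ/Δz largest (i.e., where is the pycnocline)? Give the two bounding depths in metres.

Compute the density gradient over each adjacent pair:
  47–54 m: Δρ/Δz = 0.262/7 = 0.037 kg m⁻⁴
  54–94 m: Δρ/Δz = 0.366/40 = 9.2 × 10⁻³ kg m⁻⁴
  94–115 m: Δρ/Δz = 0.169/21 = 8.0 × 10⁻³ kg m⁻⁴
  115–163 m: Δρ/Δz = 0.862/48 = 0.018 kg m⁻⁴
  163–252 m: Δρ/Δz = 1.661/89 = 0.019 kg m⁻⁴
The largest gradient is in the 47–54 m interval — the pycnocline.

47–54 m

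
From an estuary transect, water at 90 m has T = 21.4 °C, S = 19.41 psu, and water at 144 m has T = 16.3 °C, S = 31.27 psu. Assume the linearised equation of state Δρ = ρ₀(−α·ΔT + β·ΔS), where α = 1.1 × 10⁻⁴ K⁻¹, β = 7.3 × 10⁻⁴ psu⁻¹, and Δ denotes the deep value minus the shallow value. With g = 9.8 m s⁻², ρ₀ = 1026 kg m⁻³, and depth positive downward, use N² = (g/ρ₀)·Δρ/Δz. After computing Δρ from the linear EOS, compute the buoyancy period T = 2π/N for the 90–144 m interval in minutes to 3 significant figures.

ΔT = -5.1 K, ΔS = +11.86 psu (deep − shallow).
Δρ/ρ₀ = −αΔT + βΔS = 5.61 × 10⁻⁴ + 8.6578 × 10⁻³ = 9.2188 × 10⁻³, so Δρ ≈ 9.458 kg m⁻³.
N² = (g/ρ₀)·Δρ/Δz = g·(Δρ/ρ₀)/Δz = 9.8 × 9.2188 × 10⁻³ / 54 = 1.6730 × 10⁻³ s⁻².
N = √(1.6730 × 10⁻³) = 0.040902 rad s⁻¹ → T = 2π/N = 153.62 s = 2.5603 min ≈ 2.56 min.

2.56 min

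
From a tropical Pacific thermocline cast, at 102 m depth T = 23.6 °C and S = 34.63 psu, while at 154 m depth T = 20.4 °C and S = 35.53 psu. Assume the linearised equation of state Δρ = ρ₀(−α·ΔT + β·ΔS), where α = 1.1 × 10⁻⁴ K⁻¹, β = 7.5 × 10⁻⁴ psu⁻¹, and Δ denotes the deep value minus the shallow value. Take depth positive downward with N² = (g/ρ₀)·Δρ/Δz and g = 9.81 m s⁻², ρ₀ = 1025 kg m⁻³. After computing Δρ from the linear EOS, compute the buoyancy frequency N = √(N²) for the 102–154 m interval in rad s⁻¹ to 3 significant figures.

0.0139 rad s⁻¹

ΔT = -3.2 K, ΔS = +0.90 psu (deep − shallow).
Δρ/ρ₀ = −αΔT + βΔS = 3.52 × 10⁻⁴ + 6.75 × 10⁻⁴ = 1.027 × 10⁻³, so Δρ ≈ 1.053 kg m⁻³.
N² = (g/ρ₀)·Δρ/Δz = g·(Δρ/ρ₀)/Δz = 9.81 × 1.027 × 10⁻³ / 52 = 1.9375 × 10⁻⁴ s⁻².
N = √(1.9375 × 10⁻⁴) = 0.013919 rad s⁻¹ ≈ 0.0139 rad s⁻¹.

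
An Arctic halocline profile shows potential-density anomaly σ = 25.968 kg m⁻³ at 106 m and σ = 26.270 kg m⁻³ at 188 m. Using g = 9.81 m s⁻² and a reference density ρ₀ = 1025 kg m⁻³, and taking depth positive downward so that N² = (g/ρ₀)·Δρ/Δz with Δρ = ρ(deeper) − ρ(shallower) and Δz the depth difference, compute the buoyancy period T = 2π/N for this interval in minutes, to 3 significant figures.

17.6 min

Δρ = 1026.270 − 1025.968 = 0.302 kg m⁻³ over Δz = 188 − 106 = 82 m.
N² = (9.81/1025) × (0.302/82) = 3.5248 × 10⁻⁵ s⁻².
N = √(3.5248 × 10⁻⁵) = 5.9370 × 10⁻³ rad s⁻¹, so T = 2π/N = 1.0583 × 10³ s = 17.638 min ≈ 17.6 min.
Since Δρ > 0 the layer is stably stratified.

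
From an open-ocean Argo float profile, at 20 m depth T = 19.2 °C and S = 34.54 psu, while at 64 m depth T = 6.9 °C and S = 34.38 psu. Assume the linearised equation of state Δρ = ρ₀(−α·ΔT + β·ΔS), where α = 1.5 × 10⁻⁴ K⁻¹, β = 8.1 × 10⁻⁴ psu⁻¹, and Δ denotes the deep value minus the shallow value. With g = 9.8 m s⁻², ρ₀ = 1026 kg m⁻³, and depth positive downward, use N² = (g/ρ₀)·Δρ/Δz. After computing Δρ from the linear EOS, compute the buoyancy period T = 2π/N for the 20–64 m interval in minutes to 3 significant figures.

ΔT = -12.3 K, ΔS = -0.16 psu (deep − shallow).
Δρ/ρ₀ = −αΔT + βΔS = 1.845 × 10⁻³ − 1.296 × 10⁻⁴ = 1.7154 × 10⁻³, so Δρ ≈ 1.760 kg m⁻³.
N² = (g/ρ₀)·Δρ/Δz = g·(Δρ/ρ₀)/Δz = 9.8 × 1.7154 × 10⁻³ / 44 = 3.8207 × 10⁻⁴ s⁻².
N = √(3.8207 × 10⁻⁴) = 0.019547 rad s⁻¹ → T = 2π/N = 321.44 s = 5.3573 min ≈ 5.36 min.

5.36 min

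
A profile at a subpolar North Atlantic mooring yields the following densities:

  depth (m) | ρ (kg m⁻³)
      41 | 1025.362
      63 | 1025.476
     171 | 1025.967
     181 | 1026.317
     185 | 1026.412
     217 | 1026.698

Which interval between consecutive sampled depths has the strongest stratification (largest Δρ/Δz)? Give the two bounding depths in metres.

Compute the density gradient over each adjacent pair:
  41–63 m: Δρ/Δz = 0.114/22 = 5.2 × 10⁻³ kg m⁻⁴
  63–171 m: Δρ/Δz = 0.491/108 = 4.5 × 10⁻³ kg m⁻⁴
  171–181 m: Δρ/Δz = 0.350/10 = 0.035 kg m⁻⁴
  181–185 m: Δρ/Δz = 0.095/4 = 0.024 kg m⁻⁴
  185–217 m: Δρ/Δz = 0.286/32 = 8.9 × 10⁻³ kg m⁻⁴
The largest gradient is in the 171–181 m interval — the pycnocline.

171–181 m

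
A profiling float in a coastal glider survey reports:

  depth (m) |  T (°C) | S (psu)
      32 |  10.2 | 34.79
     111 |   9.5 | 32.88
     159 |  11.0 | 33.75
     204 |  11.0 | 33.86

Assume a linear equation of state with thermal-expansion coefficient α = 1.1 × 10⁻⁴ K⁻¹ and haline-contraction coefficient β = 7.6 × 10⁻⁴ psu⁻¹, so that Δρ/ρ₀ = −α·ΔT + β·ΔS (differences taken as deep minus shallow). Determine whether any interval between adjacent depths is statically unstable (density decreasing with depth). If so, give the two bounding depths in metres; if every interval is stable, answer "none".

32–111 m

Evaluate Δρ/ρ₀ = −αΔT + βΔS across each adjacent pair:
  32–111 m: −αΔT+βΔS = −(1.1 × 10⁻⁴)(-0.7)+(7.6 × 10⁻⁴)(-1.91) = -1.4 × 10⁻³ → UNSTABLE
  111–159 m: −αΔT+βΔS = −(1.1 × 10⁻⁴)(+1.5)+(7.6 × 10⁻⁴)(+0.87) = 5.0 × 10⁻⁴ → stable
  159–204 m: −αΔT+βΔS = −(1.1 × 10⁻⁴)(+0.0)+(7.6 × 10⁻⁴)(+0.11) = 8.4 × 10⁻⁵ → stable
The 32–111 m interval has Δρ < 0: lighter water underlies denser water.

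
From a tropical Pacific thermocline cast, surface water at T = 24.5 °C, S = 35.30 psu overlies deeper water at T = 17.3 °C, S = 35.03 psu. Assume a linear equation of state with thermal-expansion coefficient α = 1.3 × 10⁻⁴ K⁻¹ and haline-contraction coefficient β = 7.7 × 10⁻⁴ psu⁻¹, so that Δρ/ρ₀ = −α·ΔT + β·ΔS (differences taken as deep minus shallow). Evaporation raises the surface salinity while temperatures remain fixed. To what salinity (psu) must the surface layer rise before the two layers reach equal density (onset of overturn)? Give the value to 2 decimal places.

Neutral buoyancy requires −α(T_deep − T_surf) + β(S_deep − S_surf′) = 0.
S_surf′ = S_deep − (α/β)·ΔT = 35.03 − (1.3 × 10⁻⁴/7.7 × 10⁻⁴)·(-7.2) = 36.2456 psu.
Increase required: 36.2456 − 35.30 = 0.9456 psu.

36.25 psu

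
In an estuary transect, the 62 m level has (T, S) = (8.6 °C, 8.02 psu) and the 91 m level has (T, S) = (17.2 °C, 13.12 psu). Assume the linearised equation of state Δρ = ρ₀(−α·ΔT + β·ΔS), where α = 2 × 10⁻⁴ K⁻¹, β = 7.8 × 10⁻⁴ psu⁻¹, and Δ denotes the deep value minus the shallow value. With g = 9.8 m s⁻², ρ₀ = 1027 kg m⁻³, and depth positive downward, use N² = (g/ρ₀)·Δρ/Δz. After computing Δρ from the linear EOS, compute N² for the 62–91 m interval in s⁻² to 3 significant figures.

7.63 × 10⁻⁴ s⁻²

ΔT = +8.6 K, ΔS = +5.10 psu (deep − shallow).
Δρ/ρ₀ = −αΔT + βΔS = -1.72 × 10⁻³ + 3.978 × 10⁻³ = 2.258 × 10⁻³, so Δρ ≈ 2.319 kg m⁻³.
N² = (g/ρ₀)·Δρ/Δz = g·(Δρ/ρ₀)/Δz = 9.8 × 2.258 × 10⁻³ / 29 = 7.6305 × 10⁻⁴ s⁻² ≈ 7.63 × 10⁻⁴ s⁻².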